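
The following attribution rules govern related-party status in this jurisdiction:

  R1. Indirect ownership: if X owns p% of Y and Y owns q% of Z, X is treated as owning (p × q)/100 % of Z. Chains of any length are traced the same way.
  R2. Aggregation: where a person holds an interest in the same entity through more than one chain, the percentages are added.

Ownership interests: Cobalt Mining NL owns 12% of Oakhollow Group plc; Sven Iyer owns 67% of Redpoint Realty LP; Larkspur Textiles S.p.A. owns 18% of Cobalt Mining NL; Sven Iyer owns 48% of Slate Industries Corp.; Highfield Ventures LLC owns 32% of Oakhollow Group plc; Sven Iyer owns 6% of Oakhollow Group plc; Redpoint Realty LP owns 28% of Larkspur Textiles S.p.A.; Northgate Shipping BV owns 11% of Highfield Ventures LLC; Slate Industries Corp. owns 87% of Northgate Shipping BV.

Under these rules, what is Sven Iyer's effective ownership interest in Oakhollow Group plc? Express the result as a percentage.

Chain via Slate Industries Corp. → Northgate Shipping BV → Highfield Ventures LLC (R1): 48% × 87% × 11% × 32% = 1.469952% of Oakhollow Group plc.
Chain via Redpoint Realty LP → Larkspur Textiles S.p.A. → Cobalt Mining NL (R1): 67% × 28% × 18% × 12% = 0.405216% of Oakhollow Group plc.
Direct interest in Oakhollow Group plc: 6%.
Aggregating (R2): 1.469952% + 0.405216% + 6% = 7.875168%.

7.875168%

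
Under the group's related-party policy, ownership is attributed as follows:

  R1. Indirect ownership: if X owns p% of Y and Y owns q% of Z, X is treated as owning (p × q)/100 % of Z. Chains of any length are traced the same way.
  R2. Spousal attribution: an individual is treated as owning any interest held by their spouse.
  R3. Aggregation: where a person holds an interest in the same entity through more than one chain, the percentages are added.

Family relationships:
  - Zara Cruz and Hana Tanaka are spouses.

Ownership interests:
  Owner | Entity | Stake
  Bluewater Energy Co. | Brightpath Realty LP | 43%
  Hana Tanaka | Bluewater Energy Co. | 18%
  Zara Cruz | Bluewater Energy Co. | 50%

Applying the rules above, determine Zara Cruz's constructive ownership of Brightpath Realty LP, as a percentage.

By spousal attribution (R2), Zara Cruz is treated as also owning Hana Tanaka's interest in Bluewater Energy Co, giving 50% + 18% = 68%.
Chain via Bluewater Energy Co. (R1): 68% × 43% = 29.24% of Brightpath Realty LP.

29.24%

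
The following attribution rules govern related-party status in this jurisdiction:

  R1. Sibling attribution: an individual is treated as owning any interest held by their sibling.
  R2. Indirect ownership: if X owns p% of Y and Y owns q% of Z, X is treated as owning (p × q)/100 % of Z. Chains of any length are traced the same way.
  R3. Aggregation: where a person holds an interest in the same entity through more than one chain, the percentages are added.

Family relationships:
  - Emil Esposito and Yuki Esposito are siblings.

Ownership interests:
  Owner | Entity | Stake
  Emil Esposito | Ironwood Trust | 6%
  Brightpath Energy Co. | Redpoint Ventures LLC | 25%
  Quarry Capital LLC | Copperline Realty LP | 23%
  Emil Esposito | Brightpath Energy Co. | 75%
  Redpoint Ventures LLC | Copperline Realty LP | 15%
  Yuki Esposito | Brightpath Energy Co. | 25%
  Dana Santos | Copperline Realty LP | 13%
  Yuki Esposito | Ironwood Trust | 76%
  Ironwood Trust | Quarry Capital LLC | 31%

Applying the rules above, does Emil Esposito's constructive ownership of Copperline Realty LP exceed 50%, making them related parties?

By sibling attribution (R1), Emil Esposito is treated as also owning Yuki Esposito's interest in Ironwood Trust, giving 6% + 76% = 82%.
By sibling attribution (R1), Emil Esposito is treated as also owning Yuki Esposito's interest in Brightpath Energy Co, giving 75% + 25% = 100%.
Chain via Ironwood Trust → Quarry Capital LLC (R2): 82% × 31% × 23% = 5.8466% of Copperline Realty LP.
Chain via Brightpath Energy Co. → Redpoint Ventures LLC (R2): 100% × 25% × 15% = 3.75% of Copperline Realty LP.
Aggregating (R3): 5.8466% + 3.75% = 9.5966%.
9.5966% does not exceed the 50% threshold, so Emil is not a related party to Copperline Realty LP.

No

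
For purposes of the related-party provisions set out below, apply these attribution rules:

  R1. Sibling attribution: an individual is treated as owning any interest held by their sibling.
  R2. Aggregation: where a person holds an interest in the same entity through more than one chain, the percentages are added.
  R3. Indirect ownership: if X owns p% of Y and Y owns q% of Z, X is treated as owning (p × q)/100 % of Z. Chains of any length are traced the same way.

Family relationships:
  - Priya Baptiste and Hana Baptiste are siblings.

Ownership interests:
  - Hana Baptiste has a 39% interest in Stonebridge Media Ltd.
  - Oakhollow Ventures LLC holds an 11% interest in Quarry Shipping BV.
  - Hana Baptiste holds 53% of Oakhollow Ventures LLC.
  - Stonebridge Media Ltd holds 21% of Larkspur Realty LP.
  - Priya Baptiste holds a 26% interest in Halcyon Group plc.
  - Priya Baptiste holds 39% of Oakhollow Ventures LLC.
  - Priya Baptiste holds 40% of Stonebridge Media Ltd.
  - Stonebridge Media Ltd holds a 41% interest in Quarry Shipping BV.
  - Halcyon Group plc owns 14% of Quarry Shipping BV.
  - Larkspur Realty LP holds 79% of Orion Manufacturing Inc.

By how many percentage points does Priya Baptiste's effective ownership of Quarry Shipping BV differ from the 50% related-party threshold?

3.85

By sibling attribution (R1), Priya Baptiste is treated as also owning Hana Baptiste's interest in Stonebridge Media Ltd, giving 40% + 39% = 79%.
By sibling attribution (R1), Priya Baptiste is treated as also owning Hana Baptiste's interest in Oakhollow Ventures LLC, giving 39% + 53% = 92%.
Chain via Stonebridge Media Ltd (R3): 79% × 41% = 32.39% of Quarry Shipping BV.
Chain via Halcyon Group plc (R3): 26% × 14% = 3.64% of Quarry Shipping BV.
Chain via Oakhollow Ventures LLC (R3): 92% × 11% = 10.12% of Quarry Shipping BV.
Aggregating (R2): 32.39% + 3.64% + 10.12% = 46.15%.
46.15% falls short of the 50% threshold by 3.85 percentage points.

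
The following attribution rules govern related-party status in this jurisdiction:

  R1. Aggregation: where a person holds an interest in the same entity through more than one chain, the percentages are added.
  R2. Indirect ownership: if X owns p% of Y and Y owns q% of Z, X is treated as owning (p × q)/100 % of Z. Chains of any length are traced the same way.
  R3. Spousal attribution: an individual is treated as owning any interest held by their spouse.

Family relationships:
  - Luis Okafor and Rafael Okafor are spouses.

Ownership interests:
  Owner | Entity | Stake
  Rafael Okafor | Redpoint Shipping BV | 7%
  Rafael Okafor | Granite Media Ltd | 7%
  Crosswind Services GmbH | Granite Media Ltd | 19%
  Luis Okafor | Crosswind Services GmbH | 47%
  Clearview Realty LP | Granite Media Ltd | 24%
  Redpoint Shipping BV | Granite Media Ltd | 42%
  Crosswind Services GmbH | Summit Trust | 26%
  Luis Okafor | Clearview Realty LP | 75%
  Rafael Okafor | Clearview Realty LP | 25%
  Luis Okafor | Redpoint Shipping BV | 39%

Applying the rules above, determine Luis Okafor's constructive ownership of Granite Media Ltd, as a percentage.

By spousal attribution (R3), Luis Okafor is treated as also owning Rafael Okafor's interest in Clearview Realty LP, giving 75% + 25% = 100%.
By spousal attribution (R3), Luis Okafor is treated as also owning Rafael Okafor's interest in Redpoint Shipping BV, giving 39% + 7% = 46%.
By spousal attribution (R3), Luis Okafor is treated as owning Rafael Okafor's 7% interest in Granite Media Ltd.
Chain via Crosswind Services GmbH (R2): 47% × 19% = 8.93% of Granite Media Ltd.
Chain via Clearview Realty LP (R2): 100% × 24% = 24% of Granite Media Ltd.
Chain via Redpoint Shipping BV (R2): 46% × 42% = 19.32% of Granite Media Ltd.
Direct interest in Granite Media Ltd: 7%.
Aggregating (R1): 8.93% + 24% + 19.32% + 7% = 59.25%.

59.25%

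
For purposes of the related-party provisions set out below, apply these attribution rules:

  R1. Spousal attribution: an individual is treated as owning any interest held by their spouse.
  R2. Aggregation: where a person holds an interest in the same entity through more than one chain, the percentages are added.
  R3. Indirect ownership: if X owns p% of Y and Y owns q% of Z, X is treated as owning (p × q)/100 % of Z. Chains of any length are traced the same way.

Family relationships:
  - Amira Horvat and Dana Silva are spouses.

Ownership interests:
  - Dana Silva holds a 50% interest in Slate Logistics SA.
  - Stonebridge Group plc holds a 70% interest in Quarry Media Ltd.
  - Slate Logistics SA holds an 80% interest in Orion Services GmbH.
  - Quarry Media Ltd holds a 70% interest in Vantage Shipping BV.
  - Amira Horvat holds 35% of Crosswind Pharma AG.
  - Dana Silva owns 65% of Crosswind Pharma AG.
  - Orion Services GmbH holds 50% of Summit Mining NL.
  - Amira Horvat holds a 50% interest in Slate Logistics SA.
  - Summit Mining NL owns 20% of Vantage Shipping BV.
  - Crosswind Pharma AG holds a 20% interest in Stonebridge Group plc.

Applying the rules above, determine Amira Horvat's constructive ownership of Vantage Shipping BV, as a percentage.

17.8%

By spousal attribution (R1), Amira Horvat is treated as also owning Dana Silva's interest in Crosswind Pharma AG, giving 35% + 65% = 100%.
By spousal attribution (R1), Amira Horvat is treated as also owning Dana Silva's interest in Slate Logistics SA, giving 50% + 50% = 100%.
Chain via Crosswind Pharma AG → Stonebridge Group plc → Quarry Media Ltd (R3): 100% × 20% × 70% × 70% = 9.8% of Vantage Shipping BV.
Chain via Slate Logistics SA → Orion Services GmbH → Summit Mining NL (R3): 100% × 80% × 50% × 20% = 8% of Vantage Shipping BV.
Aggregating (R2): 9.8% + 8% = 17.8%.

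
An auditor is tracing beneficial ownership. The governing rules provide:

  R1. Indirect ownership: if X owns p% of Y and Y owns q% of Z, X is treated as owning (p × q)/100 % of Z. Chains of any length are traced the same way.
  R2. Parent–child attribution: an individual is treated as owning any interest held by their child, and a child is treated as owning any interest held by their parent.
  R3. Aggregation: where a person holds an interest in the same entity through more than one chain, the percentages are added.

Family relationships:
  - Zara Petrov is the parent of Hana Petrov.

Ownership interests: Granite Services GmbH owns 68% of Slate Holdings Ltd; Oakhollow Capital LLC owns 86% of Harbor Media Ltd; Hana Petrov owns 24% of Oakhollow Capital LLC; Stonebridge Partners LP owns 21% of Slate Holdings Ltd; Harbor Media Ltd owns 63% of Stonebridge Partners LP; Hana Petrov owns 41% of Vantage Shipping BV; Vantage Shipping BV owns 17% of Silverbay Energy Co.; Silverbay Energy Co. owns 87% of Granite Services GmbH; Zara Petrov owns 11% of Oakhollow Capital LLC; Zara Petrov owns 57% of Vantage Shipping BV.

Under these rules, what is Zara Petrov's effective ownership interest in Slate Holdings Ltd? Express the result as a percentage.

By parent–child attribution (R2), Zara Petrov is treated as also owning Hana Petrov's interest in Vantage Shipping BV, giving 57% + 41% = 98%.
By parent–child attribution (R2), Zara Petrov is treated as also owning Hana Petrov's interest in Oakhollow Capital LLC, giving 11% + 24% = 35%.
Chain via Vantage Shipping BV → Silverbay Energy Co. → Granite Services GmbH (R1): 98% × 17% × 87% × 68% = 9.856056% of Slate Holdings Ltd.
Chain via Oakhollow Capital LLC → Harbor Media Ltd → Stonebridge Partners LP (R1): 35% × 86% × 63% × 21% = 3.98223% of Slate Holdings Ltd.
Aggregating (R3): 9.856056% + 3.98223% = 13.838286%.

13.838286%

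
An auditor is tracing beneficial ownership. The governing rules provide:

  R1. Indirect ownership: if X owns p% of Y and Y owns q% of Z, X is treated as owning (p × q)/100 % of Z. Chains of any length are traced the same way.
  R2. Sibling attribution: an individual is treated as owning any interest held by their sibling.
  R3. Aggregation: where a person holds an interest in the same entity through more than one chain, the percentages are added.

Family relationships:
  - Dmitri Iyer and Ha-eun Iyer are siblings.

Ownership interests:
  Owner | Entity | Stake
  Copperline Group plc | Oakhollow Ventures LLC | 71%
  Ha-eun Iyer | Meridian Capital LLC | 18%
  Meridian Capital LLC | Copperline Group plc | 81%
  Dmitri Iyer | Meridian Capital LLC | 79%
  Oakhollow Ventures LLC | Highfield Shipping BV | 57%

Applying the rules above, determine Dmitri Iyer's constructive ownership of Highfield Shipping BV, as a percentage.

31.797279%

By sibling attribution (R2), Dmitri Iyer is treated as also owning Ha-eun Iyer's interest in Meridian Capital LLC, giving 79% + 18% = 97%.
Chain via Meridian Capital LLC → Copperline Group plc → Oakhollow Ventures LLC (R1): 97% × 81% × 71% × 57% = 31.797279% of Highfield Shipping BV.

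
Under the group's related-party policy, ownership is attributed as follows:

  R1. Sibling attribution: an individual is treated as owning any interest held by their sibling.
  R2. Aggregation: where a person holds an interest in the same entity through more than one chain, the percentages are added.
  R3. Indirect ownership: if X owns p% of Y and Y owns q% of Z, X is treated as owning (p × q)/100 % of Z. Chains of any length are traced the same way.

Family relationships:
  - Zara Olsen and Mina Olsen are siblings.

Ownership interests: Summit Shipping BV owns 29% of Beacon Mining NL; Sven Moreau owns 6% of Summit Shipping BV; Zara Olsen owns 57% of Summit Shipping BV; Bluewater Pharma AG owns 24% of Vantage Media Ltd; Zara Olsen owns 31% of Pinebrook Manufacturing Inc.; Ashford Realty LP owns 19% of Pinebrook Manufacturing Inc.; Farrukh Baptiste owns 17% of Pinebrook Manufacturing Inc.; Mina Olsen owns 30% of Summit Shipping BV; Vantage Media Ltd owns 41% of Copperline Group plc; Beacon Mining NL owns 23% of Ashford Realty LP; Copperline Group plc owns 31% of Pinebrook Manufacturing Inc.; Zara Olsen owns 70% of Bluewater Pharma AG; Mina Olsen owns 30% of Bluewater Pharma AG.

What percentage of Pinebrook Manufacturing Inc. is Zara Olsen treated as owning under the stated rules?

By sibling attribution (R1), Zara Olsen is treated as also owning Mina Olsen's interest in Bluewater Pharma AG, giving 70% + 30% = 100%.
By sibling attribution (R1), Zara Olsen is treated as also owning Mina Olsen's interest in Summit Shipping BV, giving 57% + 30% = 87%.
Chain via Bluewater Pharma AG → Vantage Media Ltd → Copperline Group plc (R3): 100% × 24% × 41% × 31% = 3.0504% of Pinebrook Manufacturing Inc.
Chain via Summit Shipping BV → Beacon Mining NL → Ashford Realty LP (R3): 87% × 29% × 23% × 19% = 1.102551% of Pinebrook Manufacturing Inc.
Direct interest in Pinebrook Manufacturing Inc: 31%.
Aggregating (R2): 3.0504% + 1.102551% + 31% = 35.152951%.

35.152951%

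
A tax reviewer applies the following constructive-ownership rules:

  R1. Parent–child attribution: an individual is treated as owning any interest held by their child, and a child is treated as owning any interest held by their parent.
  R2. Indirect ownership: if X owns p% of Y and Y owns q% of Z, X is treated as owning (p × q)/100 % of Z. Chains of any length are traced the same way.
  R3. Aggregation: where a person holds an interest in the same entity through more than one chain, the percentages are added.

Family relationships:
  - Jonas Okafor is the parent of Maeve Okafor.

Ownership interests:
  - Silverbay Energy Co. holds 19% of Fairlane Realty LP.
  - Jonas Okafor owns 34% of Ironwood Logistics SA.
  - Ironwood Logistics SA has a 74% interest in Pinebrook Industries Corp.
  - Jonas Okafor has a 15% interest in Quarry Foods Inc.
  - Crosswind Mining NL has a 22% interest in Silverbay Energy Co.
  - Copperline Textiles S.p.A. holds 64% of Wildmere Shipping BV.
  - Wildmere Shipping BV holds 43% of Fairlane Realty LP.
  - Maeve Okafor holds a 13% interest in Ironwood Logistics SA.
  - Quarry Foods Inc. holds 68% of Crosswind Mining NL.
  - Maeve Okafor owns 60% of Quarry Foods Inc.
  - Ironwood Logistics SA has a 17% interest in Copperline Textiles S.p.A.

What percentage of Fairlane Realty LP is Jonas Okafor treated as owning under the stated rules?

By parent–child attribution (R1), Jonas Okafor is treated as also owning Maeve Okafor's interest in Quarry Foods Inc, giving 15% + 60% = 75%.
By parent–child attribution (R1), Jonas Okafor is treated as also owning Maeve Okafor's interest in Ironwood Logistics SA, giving 34% + 13% = 47%.
Chain via Quarry Foods Inc. → Crosswind Mining NL → Silverbay Energy Co. (R2): 75% × 68% × 22% × 19% = 2.1318% of Fairlane Realty LP.
Chain via Ironwood Logistics SA → Copperline Textiles S.p.A. → Wildmere Shipping BV (R2): 47% × 17% × 64% × 43% = 2.198848% of Fairlane Realty LP.
Aggregating (R3): 2.1318% + 2.198848% = 4.330648%.

4.330648%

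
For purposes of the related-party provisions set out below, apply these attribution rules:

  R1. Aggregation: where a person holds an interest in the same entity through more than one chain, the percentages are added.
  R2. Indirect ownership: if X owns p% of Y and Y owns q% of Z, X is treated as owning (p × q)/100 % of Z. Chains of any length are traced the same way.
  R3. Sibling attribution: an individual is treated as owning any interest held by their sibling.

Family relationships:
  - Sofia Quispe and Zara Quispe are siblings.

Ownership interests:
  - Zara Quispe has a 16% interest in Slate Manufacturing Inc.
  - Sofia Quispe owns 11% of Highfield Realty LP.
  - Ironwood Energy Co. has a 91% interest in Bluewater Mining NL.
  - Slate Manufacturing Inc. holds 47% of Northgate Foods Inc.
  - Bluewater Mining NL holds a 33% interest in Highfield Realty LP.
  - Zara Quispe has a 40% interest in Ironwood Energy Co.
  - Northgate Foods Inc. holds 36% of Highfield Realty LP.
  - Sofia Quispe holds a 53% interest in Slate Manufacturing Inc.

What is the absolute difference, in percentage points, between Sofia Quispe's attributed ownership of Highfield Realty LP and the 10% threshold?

24.6868

By sibling attribution (R3), Sofia Quispe is treated as also owning Zara Quispe's interest in Slate Manufacturing Inc, giving 53% + 16% = 69%.
By sibling attribution (R3), Sofia Quispe is treated as owning Zara Quispe's 40% interest in Ironwood Energy Co.
Chain via Slate Manufacturing Inc. → Northgate Foods Inc. (R2): 69% × 47% × 36% = 11.6748% of Highfield Realty LP.
Direct interest in Highfield Realty LP: 11%.
Chain via Ironwood Energy Co. → Bluewater Mining NL (R2): 40% × 91% × 33% = 12.012% of Highfield Realty LP.
Aggregating (R1): 11.6748% + 11% + 12.012% = 34.6868%.
34.6868% exceeds the 10% threshold by 24.6868 percentage points.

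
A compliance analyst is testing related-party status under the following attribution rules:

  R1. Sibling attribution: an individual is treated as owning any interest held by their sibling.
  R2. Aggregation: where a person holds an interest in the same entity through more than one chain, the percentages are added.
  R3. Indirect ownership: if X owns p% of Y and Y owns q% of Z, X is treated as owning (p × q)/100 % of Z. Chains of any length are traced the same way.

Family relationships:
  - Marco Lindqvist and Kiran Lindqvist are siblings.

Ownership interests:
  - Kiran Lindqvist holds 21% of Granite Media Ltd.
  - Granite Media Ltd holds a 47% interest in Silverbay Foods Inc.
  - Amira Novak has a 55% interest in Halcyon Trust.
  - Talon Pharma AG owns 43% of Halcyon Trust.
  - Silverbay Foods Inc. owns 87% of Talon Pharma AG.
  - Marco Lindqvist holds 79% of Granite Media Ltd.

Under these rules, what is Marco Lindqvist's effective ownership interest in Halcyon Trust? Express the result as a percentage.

17.5827%

By sibling attribution (R1), Marco Lindqvist is treated as also owning Kiran Lindqvist's interest in Granite Media Ltd, giving 79% + 21% = 100%.
Chain via Granite Media Ltd → Silverbay Foods Inc. → Talon Pharma AG (R3): 100% × 47% × 87% × 43% = 17.5827% of Halcyon Trust.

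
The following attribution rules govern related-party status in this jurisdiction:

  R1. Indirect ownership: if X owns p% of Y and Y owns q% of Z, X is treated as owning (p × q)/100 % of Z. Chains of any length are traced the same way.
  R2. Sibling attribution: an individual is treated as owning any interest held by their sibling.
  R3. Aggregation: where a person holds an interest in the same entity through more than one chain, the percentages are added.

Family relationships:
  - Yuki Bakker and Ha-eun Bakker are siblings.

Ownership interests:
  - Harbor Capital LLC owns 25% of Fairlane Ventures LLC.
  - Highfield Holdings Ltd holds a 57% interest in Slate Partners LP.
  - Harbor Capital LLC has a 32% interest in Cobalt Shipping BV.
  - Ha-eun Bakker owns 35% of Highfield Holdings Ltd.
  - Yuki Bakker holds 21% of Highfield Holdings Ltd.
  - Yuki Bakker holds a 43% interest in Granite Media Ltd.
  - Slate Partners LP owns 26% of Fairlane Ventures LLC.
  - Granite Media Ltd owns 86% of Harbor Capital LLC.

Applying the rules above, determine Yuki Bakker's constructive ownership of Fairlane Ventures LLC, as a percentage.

By sibling attribution (R2), Yuki Bakker is treated as also owning Ha-eun Bakker's interest in Highfield Holdings Ltd, giving 21% + 35% = 56%.
Chain via Highfield Holdings Ltd → Slate Partners LP (R1): 56% × 57% × 26% = 8.2992% of Fairlane Ventures LLC.
Chain via Granite Media Ltd → Harbor Capital LLC (R1): 43% × 86% × 25% = 9.245% of Fairlane Ventures LLC.
Aggregating (R3): 8.2992% + 9.245% = 17.5442%.

17.5442%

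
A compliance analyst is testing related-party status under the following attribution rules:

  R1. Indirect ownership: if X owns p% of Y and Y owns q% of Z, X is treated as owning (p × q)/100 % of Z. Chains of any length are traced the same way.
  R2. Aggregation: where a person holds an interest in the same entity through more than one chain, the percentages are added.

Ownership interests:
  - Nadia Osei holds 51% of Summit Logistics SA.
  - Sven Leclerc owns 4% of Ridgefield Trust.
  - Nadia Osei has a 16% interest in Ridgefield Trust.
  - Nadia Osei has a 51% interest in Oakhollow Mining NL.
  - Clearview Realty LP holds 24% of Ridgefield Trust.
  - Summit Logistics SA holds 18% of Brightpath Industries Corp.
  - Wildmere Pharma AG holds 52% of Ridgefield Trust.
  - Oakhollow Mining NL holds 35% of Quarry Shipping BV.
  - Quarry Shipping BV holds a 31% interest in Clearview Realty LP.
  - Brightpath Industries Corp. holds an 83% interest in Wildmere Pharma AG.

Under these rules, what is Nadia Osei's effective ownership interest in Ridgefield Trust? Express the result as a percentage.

21.290128%

Chain via Oakhollow Mining NL → Quarry Shipping BV → Clearview Realty LP (R1): 51% × 35% × 31% × 24% = 1.32804% of Ridgefield Trust.
Chain via Summit Logistics SA → Brightpath Industries Corp. → Wildmere Pharma AG (R1): 51% × 18% × 83% × 52% = 3.962088% of Ridgefield Trust.
Direct interest in Ridgefield Trust: 16%.
Aggregating (R2): 1.32804% + 3.962088% + 16% = 21.290128%.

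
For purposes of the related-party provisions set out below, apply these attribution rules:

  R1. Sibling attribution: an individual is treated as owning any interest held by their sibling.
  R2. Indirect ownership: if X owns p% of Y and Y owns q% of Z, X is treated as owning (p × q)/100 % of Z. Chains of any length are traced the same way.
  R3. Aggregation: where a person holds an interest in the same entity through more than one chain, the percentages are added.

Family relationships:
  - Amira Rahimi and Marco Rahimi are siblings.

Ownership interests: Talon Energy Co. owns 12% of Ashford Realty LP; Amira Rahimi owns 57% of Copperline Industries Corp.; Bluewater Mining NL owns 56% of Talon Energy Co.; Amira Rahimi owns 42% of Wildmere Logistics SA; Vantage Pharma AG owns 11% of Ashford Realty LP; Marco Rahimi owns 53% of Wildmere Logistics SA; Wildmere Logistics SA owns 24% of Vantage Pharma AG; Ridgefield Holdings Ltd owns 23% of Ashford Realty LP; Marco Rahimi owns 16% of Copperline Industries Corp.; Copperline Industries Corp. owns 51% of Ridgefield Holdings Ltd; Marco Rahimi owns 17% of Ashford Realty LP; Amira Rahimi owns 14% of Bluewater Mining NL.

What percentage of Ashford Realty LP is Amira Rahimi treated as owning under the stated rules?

By sibling attribution (R1), Amira Rahimi is treated as also owning Marco Rahimi's interest in Wildmere Logistics SA, giving 42% + 53% = 95%.
By sibling attribution (R1), Amira Rahimi is treated as also owning Marco Rahimi's interest in Copperline Industries Corp, giving 57% + 16% = 73%.
By sibling attribution (R1), Amira Rahimi is treated as owning Marco Rahimi's 17% interest in Ashford Realty LP.
Chain via Wildmere Logistics SA → Vantage Pharma AG (R2): 95% × 24% × 11% = 2.508% of Ashford Realty LP.
Chain via Copperline Industries Corp. → Ridgefield Holdings Ltd (R2): 73% × 51% × 23% = 8.5629% of Ashford Realty LP.
Chain via Bluewater Mining NL → Talon Energy Co. (R2): 14% × 56% × 12% = 0.9408% of Ashford Realty LP.
Direct interest in Ashford Realty LP: 17%.
Aggregating (R3): 2.508% + 8.5629% + 0.9408% + 17% = 29.0117%.

29.0117%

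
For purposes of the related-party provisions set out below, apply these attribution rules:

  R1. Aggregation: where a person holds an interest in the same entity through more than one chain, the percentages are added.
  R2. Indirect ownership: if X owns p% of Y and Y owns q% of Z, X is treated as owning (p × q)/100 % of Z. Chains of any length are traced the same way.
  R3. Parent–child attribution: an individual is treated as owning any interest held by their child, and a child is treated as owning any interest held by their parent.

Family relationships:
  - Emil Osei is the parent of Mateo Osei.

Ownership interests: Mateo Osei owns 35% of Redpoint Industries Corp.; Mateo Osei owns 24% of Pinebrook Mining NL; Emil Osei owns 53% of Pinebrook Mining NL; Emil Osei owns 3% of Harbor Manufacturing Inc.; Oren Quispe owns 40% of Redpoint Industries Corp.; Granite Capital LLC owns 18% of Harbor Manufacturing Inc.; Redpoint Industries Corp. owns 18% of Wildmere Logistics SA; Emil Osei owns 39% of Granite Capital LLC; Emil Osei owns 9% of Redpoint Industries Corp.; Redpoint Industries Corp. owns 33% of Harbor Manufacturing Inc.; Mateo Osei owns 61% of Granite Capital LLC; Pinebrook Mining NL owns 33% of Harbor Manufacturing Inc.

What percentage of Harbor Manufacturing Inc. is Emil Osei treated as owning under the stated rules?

By parent–child attribution (R3), Emil Osei is treated as also owning Mateo Osei's interest in Pinebrook Mining NL, giving 53% + 24% = 77%.
By parent–child attribution (R3), Emil Osei is treated as also owning Mateo Osei's interest in Granite Capital LLC, giving 39% + 61% = 100%.
By parent–child attribution (R3), Emil Osei is treated as also owning Mateo Osei's interest in Redpoint Industries Corp, giving 9% + 35% = 44%.
Chain via Pinebrook Mining NL (R2): 77% × 33% = 25.41% of Harbor Manufacturing Inc.
Chain via Granite Capital LLC (R2): 100% × 18% = 18% of Harbor Manufacturing Inc.
Chain via Redpoint Industries Corp. (R2): 44% × 33% = 14.52% of Harbor Manufacturing Inc.
Direct interest in Harbor Manufacturing Inc: 3%.
Aggregating (R1): 25.41% + 18% + 14.52% + 3% = 60.93%.

60.93%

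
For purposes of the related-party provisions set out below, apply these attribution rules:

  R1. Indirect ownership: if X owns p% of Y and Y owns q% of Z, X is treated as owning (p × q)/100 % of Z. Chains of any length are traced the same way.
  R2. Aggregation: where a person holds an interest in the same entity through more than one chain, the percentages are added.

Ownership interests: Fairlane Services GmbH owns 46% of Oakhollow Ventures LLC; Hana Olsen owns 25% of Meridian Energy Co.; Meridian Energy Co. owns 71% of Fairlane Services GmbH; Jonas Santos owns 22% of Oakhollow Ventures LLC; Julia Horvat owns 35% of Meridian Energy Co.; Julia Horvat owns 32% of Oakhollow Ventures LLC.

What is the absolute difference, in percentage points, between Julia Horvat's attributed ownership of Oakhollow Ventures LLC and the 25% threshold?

18.431

Chain via Meridian Energy Co. → Fairlane Services GmbH (R1): 35% × 71% × 46% = 11.431% of Oakhollow Ventures LLC.
Direct interest in Oakhollow Ventures LLC: 32%.
Aggregating (R2): 11.431% + 32% = 43.431%.
43.431% exceeds the 25% threshold by 18.431 percentage points.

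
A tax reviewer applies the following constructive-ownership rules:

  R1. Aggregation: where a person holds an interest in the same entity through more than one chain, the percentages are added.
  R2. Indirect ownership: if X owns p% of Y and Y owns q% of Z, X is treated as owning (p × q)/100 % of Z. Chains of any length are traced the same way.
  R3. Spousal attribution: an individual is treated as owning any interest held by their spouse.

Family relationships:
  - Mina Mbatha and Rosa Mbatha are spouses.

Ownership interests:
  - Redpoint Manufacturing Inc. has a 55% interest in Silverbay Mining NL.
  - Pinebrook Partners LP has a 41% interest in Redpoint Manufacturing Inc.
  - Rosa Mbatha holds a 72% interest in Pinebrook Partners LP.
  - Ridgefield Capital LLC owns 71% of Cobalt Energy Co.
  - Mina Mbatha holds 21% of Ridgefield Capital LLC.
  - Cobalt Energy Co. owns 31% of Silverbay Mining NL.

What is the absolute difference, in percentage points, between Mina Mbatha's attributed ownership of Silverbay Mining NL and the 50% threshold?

29.1419

By spousal attribution (R3), Mina Mbatha is treated as owning Rosa Mbatha's 72% interest in Pinebrook Partners LP.
Chain via Ridgefield Capital LLC → Cobalt Energy Co. (R2): 21% × 71% × 31% = 4.6221% of Silverbay Mining NL.
Chain via Pinebrook Partners LP → Redpoint Manufacturing Inc. (R2): 72% × 41% × 55% = 16.236% of Silverbay Mining NL.
Aggregating (R1): 4.6221% + 16.236% = 20.8581%.
20.8581% falls short of the 50% threshold by 29.1419 percentage points.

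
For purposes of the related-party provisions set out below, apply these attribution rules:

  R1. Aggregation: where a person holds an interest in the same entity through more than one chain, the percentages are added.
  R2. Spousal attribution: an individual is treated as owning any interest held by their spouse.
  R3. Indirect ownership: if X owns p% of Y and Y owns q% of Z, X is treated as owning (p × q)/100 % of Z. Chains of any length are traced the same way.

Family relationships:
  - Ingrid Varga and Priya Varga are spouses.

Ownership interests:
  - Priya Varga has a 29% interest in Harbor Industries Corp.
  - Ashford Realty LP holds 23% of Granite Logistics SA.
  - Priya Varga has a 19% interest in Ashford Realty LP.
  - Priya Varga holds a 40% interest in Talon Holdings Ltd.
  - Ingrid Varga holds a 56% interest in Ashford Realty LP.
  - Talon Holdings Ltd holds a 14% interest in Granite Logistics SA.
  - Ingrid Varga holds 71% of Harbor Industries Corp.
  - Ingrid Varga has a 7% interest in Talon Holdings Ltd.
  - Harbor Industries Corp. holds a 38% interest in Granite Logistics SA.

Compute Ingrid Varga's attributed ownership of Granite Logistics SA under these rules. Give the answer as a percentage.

61.83%

By spousal attribution (R2), Ingrid Varga is treated as also owning Priya Varga's interest in Harbor Industries Corp, giving 71% + 29% = 100%.
By spousal attribution (R2), Ingrid Varga is treated as also owning Priya Varga's interest in Talon Holdings Ltd, giving 7% + 40% = 47%.
By spousal attribution (R2), Ingrid Varga is treated as also owning Priya Varga's interest in Ashford Realty LP, giving 56% + 19% = 75%.
Chain via Harbor Industries Corp. (R3): 100% × 38% = 38% of Granite Logistics SA.
Chain via Talon Holdings Ltd (R3): 47% × 14% = 6.58% of Granite Logistics SA.
Chain via Ashford Realty LP (R3): 75% × 23% = 17.25% of Granite Logistics SA.
Aggregating (R1): 38% + 6.58% + 17.25% = 61.83%.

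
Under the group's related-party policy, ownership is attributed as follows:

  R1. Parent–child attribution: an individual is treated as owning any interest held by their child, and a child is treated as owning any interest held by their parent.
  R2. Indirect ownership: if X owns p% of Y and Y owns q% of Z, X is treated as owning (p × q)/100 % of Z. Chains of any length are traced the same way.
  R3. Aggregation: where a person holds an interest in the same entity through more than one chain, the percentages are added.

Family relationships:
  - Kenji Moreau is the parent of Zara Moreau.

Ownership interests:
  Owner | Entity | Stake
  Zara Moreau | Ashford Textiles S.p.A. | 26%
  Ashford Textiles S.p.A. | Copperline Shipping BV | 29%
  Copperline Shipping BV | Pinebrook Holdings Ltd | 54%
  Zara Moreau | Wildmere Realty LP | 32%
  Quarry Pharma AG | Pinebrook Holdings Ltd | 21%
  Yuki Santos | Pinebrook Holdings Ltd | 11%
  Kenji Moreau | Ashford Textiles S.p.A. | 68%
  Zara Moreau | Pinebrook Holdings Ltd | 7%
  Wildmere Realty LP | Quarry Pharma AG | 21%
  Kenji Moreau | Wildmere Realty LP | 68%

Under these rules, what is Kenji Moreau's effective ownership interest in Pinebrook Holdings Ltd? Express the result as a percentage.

By parent–child attribution (R1), Kenji Moreau is treated as also owning Zara Moreau's interest in Wildmere Realty LP, giving 68% + 32% = 100%.
By parent–child attribution (R1), Kenji Moreau is treated as also owning Zara Moreau's interest in Ashford Textiles S.p.A, giving 68% + 26% = 94%.
By parent–child attribution (R1), Kenji Moreau is treated as owning Zara Moreau's 7% interest in Pinebrook Holdings Ltd.
Chain via Wildmere Realty LP → Quarry Pharma AG (R2): 100% × 21% × 21% = 4.41% of Pinebrook Holdings Ltd.
Chain via Ashford Textiles S.p.A. → Copperline Shipping BV (R2): 94% × 29% × 54% = 14.7204% of Pinebrook Holdings Ltd.
Direct interest in Pinebrook Holdings Ltd: 7%.
Aggregating (R3): 4.41% + 14.7204% + 7% = 26.1304%.

26.1304%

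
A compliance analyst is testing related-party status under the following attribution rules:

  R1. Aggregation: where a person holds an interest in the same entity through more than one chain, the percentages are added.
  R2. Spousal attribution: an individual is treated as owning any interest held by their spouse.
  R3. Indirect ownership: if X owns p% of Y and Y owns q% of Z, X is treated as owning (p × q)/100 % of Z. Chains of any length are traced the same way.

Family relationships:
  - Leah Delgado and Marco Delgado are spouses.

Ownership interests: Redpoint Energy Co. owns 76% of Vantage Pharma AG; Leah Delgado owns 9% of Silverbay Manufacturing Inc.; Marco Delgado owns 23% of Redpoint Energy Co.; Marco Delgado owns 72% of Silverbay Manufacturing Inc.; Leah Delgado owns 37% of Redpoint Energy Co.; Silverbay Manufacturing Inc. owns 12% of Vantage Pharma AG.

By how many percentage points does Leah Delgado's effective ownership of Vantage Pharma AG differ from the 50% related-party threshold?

By spousal attribution (R2), Leah Delgado is treated as also owning Marco Delgado's interest in Silverbay Manufacturing Inc, giving 9% + 72% = 81%.
By spousal attribution (R2), Leah Delgado is treated as also owning Marco Delgado's interest in Redpoint Energy Co, giving 37% + 23% = 60%.
Chain via Silverbay Manufacturing Inc. (R3): 81% × 12% = 9.72% of Vantage Pharma AG.
Chain via Redpoint Energy Co. (R3): 60% × 76% = 45.6% of Vantage Pharma AG.
Aggregating (R1): 9.72% + 45.6% = 55.32%.
55.32% exceeds the 50% threshold by 5.32 percentage points.

5.32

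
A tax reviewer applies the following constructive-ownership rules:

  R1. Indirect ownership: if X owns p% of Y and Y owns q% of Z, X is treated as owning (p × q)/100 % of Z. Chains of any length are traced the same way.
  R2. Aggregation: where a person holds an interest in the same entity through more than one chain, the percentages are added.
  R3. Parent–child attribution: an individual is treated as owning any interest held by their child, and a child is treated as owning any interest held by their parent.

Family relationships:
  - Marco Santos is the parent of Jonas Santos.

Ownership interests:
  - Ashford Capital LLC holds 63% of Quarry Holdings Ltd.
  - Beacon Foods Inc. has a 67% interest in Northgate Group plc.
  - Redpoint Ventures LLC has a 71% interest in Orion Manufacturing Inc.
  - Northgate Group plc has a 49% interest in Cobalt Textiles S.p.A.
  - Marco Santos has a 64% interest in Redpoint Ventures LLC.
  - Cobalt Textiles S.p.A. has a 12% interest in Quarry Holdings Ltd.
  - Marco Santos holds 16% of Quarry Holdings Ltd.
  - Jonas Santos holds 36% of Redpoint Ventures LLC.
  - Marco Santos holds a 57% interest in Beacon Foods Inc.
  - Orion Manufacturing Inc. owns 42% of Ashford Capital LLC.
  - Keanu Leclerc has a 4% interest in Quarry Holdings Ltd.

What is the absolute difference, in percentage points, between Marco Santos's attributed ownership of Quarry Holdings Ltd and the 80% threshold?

By parent–child attribution (R3), Marco Santos is treated as also owning Jonas Santos's interest in Redpoint Ventures LLC, giving 64% + 36% = 100%.
Chain via Beacon Foods Inc. → Northgate Group plc → Cobalt Textiles S.p.A. (R1): 57% × 67% × 49% × 12% = 2.245572% of Quarry Holdings Ltd.
Chain via Redpoint Ventures LLC → Orion Manufacturing Inc. → Ashford Capital LLC (R1): 100% × 71% × 42% × 63% = 18.7866% of Quarry Holdings Ltd.
Direct interest in Quarry Holdings Ltd: 16%.
Aggregating (R2): 2.245572% + 18.7866% + 16% = 37.032172%.
37.032172% falls short of the 80% threshold by 42.967828 percentage points.

42.967828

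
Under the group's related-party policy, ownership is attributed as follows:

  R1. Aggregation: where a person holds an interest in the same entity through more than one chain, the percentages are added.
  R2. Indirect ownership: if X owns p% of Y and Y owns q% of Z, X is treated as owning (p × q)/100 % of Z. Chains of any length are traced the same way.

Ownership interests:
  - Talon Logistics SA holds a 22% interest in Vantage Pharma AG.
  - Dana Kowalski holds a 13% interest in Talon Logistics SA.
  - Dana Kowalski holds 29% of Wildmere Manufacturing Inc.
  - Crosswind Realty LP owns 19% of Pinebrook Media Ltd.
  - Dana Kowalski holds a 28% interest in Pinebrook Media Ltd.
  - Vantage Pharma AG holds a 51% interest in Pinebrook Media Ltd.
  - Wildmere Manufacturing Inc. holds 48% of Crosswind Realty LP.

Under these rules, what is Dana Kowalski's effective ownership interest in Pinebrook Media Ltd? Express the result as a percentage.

Chain via Talon Logistics SA → Vantage Pharma AG (R2): 13% × 22% × 51% = 1.4586% of Pinebrook Media Ltd.
Chain via Wildmere Manufacturing Inc. → Crosswind Realty LP (R2): 29% × 48% × 19% = 2.6448% of Pinebrook Media Ltd.
Direct interest in Pinebrook Media Ltd: 28%.
Aggregating (R1): 1.4586% + 2.6448% + 28% = 32.1034%.

32.1034%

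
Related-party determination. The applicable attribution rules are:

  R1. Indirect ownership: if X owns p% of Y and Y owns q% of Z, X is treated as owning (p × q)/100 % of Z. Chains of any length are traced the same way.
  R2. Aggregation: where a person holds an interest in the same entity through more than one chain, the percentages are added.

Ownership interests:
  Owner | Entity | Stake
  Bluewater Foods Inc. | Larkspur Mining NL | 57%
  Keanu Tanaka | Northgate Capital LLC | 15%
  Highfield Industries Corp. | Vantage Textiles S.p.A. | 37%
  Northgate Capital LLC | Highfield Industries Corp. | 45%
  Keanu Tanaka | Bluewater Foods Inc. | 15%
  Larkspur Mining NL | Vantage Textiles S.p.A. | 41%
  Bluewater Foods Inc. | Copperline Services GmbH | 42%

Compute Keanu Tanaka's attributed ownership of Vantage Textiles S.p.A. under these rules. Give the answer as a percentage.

Chain via Bluewater Foods Inc. → Larkspur Mining NL (R1): 15% × 57% × 41% = 3.5055% of Vantage Textiles S.p.A.
Chain via Northgate Capital LLC → Highfield Industries Corp. (R1): 15% × 45% × 37% = 2.4975% of Vantage Textiles S.p.A.
Aggregating (R2): 3.5055% + 2.4975% = 6.003%.

6.003%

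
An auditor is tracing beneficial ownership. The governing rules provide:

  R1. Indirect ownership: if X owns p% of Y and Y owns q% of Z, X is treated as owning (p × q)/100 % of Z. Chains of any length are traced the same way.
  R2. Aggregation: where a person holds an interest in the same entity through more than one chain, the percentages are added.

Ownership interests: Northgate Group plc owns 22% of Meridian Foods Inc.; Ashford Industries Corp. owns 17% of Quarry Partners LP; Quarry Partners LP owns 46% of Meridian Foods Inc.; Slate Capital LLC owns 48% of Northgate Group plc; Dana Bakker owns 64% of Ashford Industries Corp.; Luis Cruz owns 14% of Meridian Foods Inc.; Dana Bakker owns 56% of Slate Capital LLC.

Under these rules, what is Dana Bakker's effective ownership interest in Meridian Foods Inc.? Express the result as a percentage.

Chain via Ashford Industries Corp. → Quarry Partners LP (R1): 64% × 17% × 46% = 5.0048% of Meridian Foods Inc.
Chain via Slate Capital LLC → Northgate Group plc (R1): 56% × 48% × 22% = 5.9136% of Meridian Foods Inc.
Aggregating (R2): 5.0048% + 5.9136% = 10.9184%.

10.9184%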